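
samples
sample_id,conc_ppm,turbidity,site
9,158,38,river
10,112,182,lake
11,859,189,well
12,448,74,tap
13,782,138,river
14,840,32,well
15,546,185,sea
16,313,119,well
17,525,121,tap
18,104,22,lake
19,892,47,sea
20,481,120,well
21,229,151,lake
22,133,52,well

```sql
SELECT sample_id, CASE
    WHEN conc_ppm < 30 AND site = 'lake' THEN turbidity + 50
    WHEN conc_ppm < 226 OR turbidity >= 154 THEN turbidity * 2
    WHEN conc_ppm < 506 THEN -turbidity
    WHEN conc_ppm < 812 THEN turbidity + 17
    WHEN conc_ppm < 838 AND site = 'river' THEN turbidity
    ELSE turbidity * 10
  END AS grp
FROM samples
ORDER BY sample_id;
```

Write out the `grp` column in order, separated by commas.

sample_id=9: conc_ppm < 226 OR turbidity >= 154 → 76
sample_id=10: conc_ppm < 226 OR turbidity >= 154 → 364
sample_id=11: conc_ppm < 226 OR turbidity >= 154 → 378
sample_id=12: conc_ppm < 506 → -74
sample_id=13: conc_ppm < 812 → 155
sample_id=14: ELSE → 320
sample_id=15: conc_ppm < 226 OR turbidity >= 154 → 370
sample_id=16: conc_ppm < 506 → -119
sample_id=17: conc_ppm < 812 → 138
sample_id=18: conc_ppm < 226 OR turbidity >= 154 → 44
sample_id=19: ELSE → 470
sample_id=20: conc_ppm < 506 → -120
sample_id=21: conc_ppm < 506 → -151
sample_id=22: conc_ppm < 226 OR turbidity >= 154 → 104

76, 364, 378, -74, 155, 320, 370, -119, 138, 44, 470, -120, -151, 104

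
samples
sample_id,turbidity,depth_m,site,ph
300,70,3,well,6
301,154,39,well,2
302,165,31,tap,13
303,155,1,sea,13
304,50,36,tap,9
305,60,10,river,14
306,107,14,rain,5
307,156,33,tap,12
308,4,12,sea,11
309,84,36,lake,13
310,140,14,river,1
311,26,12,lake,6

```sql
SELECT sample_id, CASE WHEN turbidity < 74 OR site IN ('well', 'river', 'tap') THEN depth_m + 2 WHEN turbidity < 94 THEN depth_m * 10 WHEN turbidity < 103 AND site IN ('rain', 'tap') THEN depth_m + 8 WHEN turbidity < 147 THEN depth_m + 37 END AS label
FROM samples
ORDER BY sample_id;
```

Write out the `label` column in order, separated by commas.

sample_id=300: turbidity < 74 OR site IN ('well', 'river', 'tap') → 5
sample_id=301: turbidity < 74 OR site IN ('well', 'river', 'tap') → 41
sample_id=302: turbidity < 74 OR site IN ('well', 'river', 'tap') → 33
sample_id=303: (no match → NULL) → NULL
sample_id=304: turbidity < 74 OR site IN ('well', 'river', 'tap') → 38
sample_id=305: turbidity < 74 OR site IN ('well', 'river', 'tap') → 12
sample_id=306: turbidity < 147 → 51
sample_id=307: turbidity < 74 OR site IN ('well', 'river', 'tap') → 35
sample_id=308: turbidity < 74 OR site IN ('well', 'river', 'tap') → 14
sample_id=309: turbidity < 94 → 360
sample_id=310: turbidity < 74 OR site IN ('well', 'river', 'tap') → 16
sample_id=311: turbidity < 74 OR site IN ('well', 'river', 'tap') → 14

5, 41, 33, NULL, 38, 12, 51, 35, 14, 360, 16, 14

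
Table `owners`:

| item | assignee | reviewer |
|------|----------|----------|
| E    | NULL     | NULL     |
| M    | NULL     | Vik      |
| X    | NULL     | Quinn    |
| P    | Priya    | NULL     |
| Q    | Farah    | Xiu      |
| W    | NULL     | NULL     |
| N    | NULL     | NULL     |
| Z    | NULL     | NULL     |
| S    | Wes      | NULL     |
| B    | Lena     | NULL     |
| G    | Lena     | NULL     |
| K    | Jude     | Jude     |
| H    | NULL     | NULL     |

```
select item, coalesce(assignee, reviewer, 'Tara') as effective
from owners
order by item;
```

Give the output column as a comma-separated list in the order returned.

item=B: assignee=Lena → Lena
item=E: assignee=NULL, reviewer=NULL, → literal Tara → Tara
item=G: assignee=Lena → Lena
item=H: assignee=NULL, reviewer=NULL, → literal Tara → Tara
item=K: assignee=Jude → Jude
item=M: assignee=NULL, reviewer=Vik → Vik
item=N: assignee=NULL, reviewer=NULL, → literal Tara → Tara
item=P: assignee=Priya → Priya
item=Q: assignee=Farah → Farah
item=S: assignee=Wes → Wes
item=W: assignee=NULL, reviewer=NULL, → literal Tara → Tara
item=X: assignee=NULL, reviewer=Quinn → Quinn
item=Z: assignee=NULL, reviewer=NULL, → literal Tara → Tara

Lena, Tara, Lena, Tara, Jude, Vik, Tara, Priya, Farah, Wes, Tara, Quinn, Tara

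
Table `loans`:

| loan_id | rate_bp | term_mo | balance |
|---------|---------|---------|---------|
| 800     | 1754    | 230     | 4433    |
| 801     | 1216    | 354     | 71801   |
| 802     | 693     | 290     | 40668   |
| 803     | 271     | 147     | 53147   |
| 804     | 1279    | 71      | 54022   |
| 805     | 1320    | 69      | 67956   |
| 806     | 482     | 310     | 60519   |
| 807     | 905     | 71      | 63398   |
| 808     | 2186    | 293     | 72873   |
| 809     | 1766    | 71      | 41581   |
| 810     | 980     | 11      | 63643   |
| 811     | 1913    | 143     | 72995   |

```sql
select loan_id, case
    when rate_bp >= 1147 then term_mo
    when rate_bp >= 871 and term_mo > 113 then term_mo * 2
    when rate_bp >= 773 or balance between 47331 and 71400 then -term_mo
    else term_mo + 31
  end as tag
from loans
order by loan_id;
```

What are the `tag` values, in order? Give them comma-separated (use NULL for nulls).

230, 354, 321, -147, 71, 69, -310, -71, 293, 71, -11, 143

loan_id=800: rate_bp >= 1147 → 230
loan_id=801: rate_bp >= 1147 → 354
loan_id=802: ELSE → 321
loan_id=803: rate_bp >= 773 or balance between 47331 and 71400 → -147
loan_id=804: rate_bp >= 1147 → 71
loan_id=805: rate_bp >= 1147 → 69
loan_id=806: rate_bp >= 773 or balance between 47331 and 71400 → -310
loan_id=807: rate_bp >= 773 or balance between 47331 and 71400 → -71
loan_id=808: rate_bp >= 1147 → 293
loan_id=809: rate_bp >= 1147 → 71
loan_id=810: rate_bp >= 773 or balance between 47331 and 71400 → -11
loan_id=811: rate_bp >= 1147 → 143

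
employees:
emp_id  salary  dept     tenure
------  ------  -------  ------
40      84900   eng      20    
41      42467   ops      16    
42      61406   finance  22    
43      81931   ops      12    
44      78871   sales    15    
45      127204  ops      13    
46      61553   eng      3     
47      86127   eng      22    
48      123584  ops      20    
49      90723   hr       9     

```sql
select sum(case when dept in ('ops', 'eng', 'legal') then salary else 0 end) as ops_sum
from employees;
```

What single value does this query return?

emp_id=40: ✓ → 84900
emp_id=41: ✓ → 42467
emp_id=42: ✗
emp_id=43: ✓ → 81931
emp_id=44: ✗
emp_id=45: ✓ → 127204
emp_id=46: ✓ → 61553
emp_id=47: ✓ → 86127
emp_id=48: ✓ → 123584
emp_id=49: ✗
ops_sum = 84900 + 42467 + 81931 + 127204 + 61553 + 86127 + 123584 = 607766

607766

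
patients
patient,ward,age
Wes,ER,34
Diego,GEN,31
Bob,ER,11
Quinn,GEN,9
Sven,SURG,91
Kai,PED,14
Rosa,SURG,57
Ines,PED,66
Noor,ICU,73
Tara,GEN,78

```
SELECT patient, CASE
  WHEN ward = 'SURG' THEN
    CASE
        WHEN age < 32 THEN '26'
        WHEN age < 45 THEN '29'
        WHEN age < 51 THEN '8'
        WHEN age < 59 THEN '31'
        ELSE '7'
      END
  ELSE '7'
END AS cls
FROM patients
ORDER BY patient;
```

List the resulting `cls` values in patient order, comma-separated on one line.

7, 7, 7, 7, 7, 7, 31, 7, 7, 7

patient=Bob: ward='ER' → outer ELSE → 7
patient=Diego: ward='GEN' → outer ELSE → 7
patient=Ines: ward='PED' → outer ELSE → 7
patient=Kai: ward='PED' → outer ELSE → 7
patient=Noor: ward='ICU' → outer ELSE → 7
patient=Quinn: ward='GEN' → outer ELSE → 7
patient=Rosa: ward='SURG' → inner[age < 59] → 31
patient=Sven: ward='SURG' → inner[ELSE] → 7
patient=Tara: ward='GEN' → outer ELSE → 7
patient=Wes: ward='ER' → outer ELSE → 7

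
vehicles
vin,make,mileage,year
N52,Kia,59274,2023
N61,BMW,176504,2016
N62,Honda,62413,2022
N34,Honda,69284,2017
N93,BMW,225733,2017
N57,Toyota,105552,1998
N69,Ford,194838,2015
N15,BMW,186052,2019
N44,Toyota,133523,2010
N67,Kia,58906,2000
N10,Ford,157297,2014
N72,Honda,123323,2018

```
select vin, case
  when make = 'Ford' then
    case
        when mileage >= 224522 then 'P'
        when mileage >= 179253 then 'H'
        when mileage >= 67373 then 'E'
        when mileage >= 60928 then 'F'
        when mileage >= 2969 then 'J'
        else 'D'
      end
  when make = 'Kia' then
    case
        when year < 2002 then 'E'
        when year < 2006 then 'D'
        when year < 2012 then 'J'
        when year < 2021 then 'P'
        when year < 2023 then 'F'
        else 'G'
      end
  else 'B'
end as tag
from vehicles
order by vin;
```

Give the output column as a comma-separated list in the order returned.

vin=N10: make='Ford' → inner[mileage >= 67373] → E
vin=N15: make='BMW' → outer ELSE → B
vin=N34: make='Honda' → outer ELSE → B
vin=N44: make='Toyota' → outer ELSE → B
vin=N52: make='Kia' → inner[ELSE] → G
vin=N57: make='Toyota' → outer ELSE → B
vin=N61: make='BMW' → outer ELSE → B
vin=N62: make='Honda' → outer ELSE → B
vin=N67: make='Kia' → inner[year < 2002] → E
vin=N69: make='Ford' → inner[mileage >= 179253] → H
vin=N72: make='Honda' → outer ELSE → B
vin=N93: make='BMW' → outer ELSE → B

E, B, B, B, G, B, B, B, E, H, B, B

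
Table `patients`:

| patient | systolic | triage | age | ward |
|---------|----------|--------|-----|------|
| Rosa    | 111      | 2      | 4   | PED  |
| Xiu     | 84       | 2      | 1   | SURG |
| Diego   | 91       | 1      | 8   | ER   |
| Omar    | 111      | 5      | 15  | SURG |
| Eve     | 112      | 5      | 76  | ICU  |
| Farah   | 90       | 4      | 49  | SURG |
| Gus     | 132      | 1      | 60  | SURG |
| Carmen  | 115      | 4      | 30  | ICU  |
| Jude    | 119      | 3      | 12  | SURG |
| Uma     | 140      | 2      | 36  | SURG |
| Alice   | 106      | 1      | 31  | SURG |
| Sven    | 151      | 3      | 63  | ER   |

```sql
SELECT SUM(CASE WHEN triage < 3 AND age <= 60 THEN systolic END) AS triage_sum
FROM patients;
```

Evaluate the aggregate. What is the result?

664

patient=Rosa: ✓ → 111
patient=Xiu: ✓ → 84
patient=Diego: ✓ → 91
patient=Omar: ✗
patient=Eve: ✗
patient=Farah: ✗
patient=Gus: ✓ → 132
patient=Carmen: ✗
patient=Jude: ✗
patient=Uma: ✓ → 140
patient=Alice: ✓ → 106
patient=Sven: ✗
triage_sum = 111 + 84 + 91 + 132 + 140 + 106 = 664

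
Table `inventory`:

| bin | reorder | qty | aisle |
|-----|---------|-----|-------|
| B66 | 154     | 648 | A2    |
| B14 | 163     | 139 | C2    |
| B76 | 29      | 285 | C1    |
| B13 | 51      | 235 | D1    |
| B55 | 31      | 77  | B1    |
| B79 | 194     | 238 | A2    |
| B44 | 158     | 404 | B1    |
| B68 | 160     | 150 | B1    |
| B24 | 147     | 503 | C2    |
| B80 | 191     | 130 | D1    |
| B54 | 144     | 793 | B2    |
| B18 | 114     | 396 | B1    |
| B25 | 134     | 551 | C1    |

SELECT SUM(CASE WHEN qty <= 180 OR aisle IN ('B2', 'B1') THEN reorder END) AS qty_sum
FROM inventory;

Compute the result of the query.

bin=B66: ✗
bin=B14: ✓ → 163
bin=B76: ✗
bin=B13: ✗
bin=B55: ✓ → 31
bin=B79: ✗
bin=B44: ✓ → 158
bin=B68: ✓ → 160
bin=B24: ✗
bin=B80: ✓ → 191
bin=B54: ✓ → 144
bin=B18: ✓ → 114
bin=B25: ✗
qty_sum = 163 + 31 + 158 + 160 + 191 + 144 + 114 = 961

961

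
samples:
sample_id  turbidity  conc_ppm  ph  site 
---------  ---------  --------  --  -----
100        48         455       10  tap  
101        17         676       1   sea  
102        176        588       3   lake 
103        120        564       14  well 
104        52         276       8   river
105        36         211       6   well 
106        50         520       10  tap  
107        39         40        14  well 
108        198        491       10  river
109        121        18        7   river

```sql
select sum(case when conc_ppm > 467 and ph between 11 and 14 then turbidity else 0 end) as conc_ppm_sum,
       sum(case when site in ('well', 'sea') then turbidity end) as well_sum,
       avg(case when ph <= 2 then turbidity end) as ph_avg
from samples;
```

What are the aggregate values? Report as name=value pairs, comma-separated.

[conc_ppm_sum: conc_ppm > 467 and ph between 11 and 14]
sample_id=100: ✗
sample_id=101: ✗
sample_id=102: ✗
sample_id=103: ✓ → 120
sample_id=104: ✗
sample_id=105: ✗
sample_id=106: ✗
sample_id=107: ✗
sample_id=108: ✗
sample_id=109: ✗
conc_ppm_sum = 120
—
[well_sum: site in ('well', 'sea')]
sample_id=100: ✗
sample_id=101: ✓ → 17
sample_id=102: ✗
sample_id=103: ✓ → 120
sample_id=104: ✗
sample_id=105: ✓ → 36
sample_id=106: ✗
sample_id=107: ✓ → 39
sample_id=108: ✗
sample_id=109: ✗
well_sum = 17 + 120 + 36 + 39 = 212
—
[ph_avg: ph <= 2]
sample_id=100: ✗
sample_id=101: ✓ → 17
sample_id=102: ✗
sample_id=103: ✗
sample_id=104: ✗
sample_id=105: ✗
sample_id=106: ✗
sample_id=107: ✗
sample_id=108: ✗
sample_id=109: ✗
ph_avg = 17

conc_ppm_sum=120, well_sum=212, ph_avg=17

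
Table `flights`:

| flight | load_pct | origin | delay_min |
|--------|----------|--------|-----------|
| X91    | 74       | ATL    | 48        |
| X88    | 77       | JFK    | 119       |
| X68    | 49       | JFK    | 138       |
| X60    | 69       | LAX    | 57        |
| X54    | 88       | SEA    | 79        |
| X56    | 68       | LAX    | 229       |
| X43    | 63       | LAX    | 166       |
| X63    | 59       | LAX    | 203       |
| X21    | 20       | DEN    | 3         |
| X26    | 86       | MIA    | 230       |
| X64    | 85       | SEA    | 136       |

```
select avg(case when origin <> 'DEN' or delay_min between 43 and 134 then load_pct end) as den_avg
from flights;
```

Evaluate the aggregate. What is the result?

71.8

flight=X91: ✓ → 74
flight=X88: ✓ → 77
flight=X68: ✓ → 49
flight=X60: ✓ → 69
flight=X54: ✓ → 88
flight=X56: ✓ → 68
flight=X43: ✓ → 63
flight=X63: ✓ → 59
flight=X21: ✗
flight=X26: ✓ → 86
flight=X64: ✓ → 85
den_avg = (74 + 77 + 49 + 69 + 88 + 68 + 63 + 59 + 86 + 85) / 10 = 71.8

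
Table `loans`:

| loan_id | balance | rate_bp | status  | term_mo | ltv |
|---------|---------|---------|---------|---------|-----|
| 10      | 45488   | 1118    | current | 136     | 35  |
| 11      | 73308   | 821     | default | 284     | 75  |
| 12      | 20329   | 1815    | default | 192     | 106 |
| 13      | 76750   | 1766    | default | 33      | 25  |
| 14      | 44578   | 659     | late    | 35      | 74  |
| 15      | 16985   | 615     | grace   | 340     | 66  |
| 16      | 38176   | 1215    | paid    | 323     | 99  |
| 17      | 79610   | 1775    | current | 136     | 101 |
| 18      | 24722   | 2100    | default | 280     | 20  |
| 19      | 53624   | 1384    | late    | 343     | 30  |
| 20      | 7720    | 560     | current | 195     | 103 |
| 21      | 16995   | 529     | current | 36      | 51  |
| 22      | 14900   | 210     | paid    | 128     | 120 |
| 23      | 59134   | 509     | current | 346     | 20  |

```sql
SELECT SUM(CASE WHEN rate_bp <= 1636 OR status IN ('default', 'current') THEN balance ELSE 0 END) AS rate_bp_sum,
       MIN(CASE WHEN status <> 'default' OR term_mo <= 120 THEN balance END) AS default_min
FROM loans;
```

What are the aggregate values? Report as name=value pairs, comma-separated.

rate_bp_sum=572319, default_min=7720

[rate_bp_sum: rate_bp <= 1636 OR status IN ('default', 'current')]
loan_id=10: ✓ → 45488
loan_id=11: ✓ → 73308
loan_id=12: ✓ → 20329
loan_id=13: ✓ → 76750
loan_id=14: ✓ → 44578
loan_id=15: ✓ → 16985
loan_id=16: ✓ → 38176
loan_id=17: ✓ → 79610
loan_id=18: ✓ → 24722
loan_id=19: ✓ → 53624
loan_id=20: ✓ → 7720
loan_id=21: ✓ → 16995
loan_id=22: ✓ → 14900
loan_id=23: ✓ → 59134
rate_bp_sum = 45488 + 73308 + 20329 + 76750 + 44578 + 16985 + 38176 + 79610 + 24722 + 53624 + 7720 + 16995 + 14900 + 59134 = 572319
—
[default_min: status <> 'default' OR term_mo <= 120]
loan_id=10: ✓ → 45488
loan_id=11: ✗
loan_id=12: ✗
loan_id=13: ✓ → 76750
loan_id=14: ✓ → 44578
loan_id=15: ✓ → 16985
loan_id=16: ✓ → 38176
loan_id=17: ✓ → 79610
loan_id=18: ✗
loan_id=19: ✓ → 53624
loan_id=20: ✓ → 7720
loan_id=21: ✓ → 16995
loan_id=22: ✓ → 14900
loan_id=23: ✓ → 59134
default_min = MIN(45488, 76750, 44578, 16985, 38176, 79610, 53624, 7720, 16995, 14900, 59134) = 7720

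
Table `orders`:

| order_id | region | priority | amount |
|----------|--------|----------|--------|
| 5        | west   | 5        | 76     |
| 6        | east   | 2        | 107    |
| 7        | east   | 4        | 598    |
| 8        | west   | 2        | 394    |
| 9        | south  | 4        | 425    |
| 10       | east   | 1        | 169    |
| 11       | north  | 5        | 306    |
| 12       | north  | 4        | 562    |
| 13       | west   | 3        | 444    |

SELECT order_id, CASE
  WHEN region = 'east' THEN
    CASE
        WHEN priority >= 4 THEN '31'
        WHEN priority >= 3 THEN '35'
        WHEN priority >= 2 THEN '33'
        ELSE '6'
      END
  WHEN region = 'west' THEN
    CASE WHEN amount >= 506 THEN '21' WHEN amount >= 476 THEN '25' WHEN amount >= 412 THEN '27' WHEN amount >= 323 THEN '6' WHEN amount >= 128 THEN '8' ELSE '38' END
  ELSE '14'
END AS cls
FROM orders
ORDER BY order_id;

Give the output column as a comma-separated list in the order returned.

order_id=5: region='west' → inner[ELSE] → 38
order_id=6: region='east' → inner[priority >= 2] → 33
order_id=7: region='east' → inner[priority >= 4] → 31
order_id=8: region='west' → inner[amount >= 323] → 6
order_id=9: region='south' → outer ELSE → 14
order_id=10: region='east' → inner[ELSE] → 6
order_id=11: region='north' → outer ELSE → 14
order_id=12: region='north' → outer ELSE → 14
order_id=13: region='west' → inner[amount >= 412] → 27

38, 33, 31, 6, 14, 6, 14, 14, 27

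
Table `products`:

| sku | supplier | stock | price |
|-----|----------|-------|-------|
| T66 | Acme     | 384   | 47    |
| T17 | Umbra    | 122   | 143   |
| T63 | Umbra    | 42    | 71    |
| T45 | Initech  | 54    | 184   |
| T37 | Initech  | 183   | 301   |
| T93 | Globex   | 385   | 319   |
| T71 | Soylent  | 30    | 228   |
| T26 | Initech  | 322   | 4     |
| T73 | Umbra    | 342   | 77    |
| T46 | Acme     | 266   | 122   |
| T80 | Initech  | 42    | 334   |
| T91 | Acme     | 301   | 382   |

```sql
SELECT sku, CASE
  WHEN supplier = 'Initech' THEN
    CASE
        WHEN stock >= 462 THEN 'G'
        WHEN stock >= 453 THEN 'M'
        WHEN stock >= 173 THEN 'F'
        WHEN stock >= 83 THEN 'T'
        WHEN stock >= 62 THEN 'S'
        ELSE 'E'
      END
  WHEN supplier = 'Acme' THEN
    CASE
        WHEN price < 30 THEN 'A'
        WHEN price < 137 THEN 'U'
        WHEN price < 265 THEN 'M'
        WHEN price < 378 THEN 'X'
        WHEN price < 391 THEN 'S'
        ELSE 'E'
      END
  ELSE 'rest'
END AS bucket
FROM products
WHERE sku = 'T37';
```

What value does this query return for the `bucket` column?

sku = T37: supplier=Initech, stock=183, price=301.
supplier='Initech' → inner[stock >= 173] → F

F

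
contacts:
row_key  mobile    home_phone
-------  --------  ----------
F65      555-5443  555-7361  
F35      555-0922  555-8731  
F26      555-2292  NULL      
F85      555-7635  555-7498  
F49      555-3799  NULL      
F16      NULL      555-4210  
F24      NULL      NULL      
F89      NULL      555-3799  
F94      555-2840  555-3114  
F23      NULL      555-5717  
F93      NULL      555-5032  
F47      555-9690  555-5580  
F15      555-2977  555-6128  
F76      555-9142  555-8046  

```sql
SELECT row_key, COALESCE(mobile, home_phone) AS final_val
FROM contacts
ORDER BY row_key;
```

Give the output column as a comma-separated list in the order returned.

555-2977, 555-4210, 555-5717, NULL, 555-2292, 555-0922, 555-9690, 555-3799, 555-5443, 555-9142, 555-7635, 555-3799, 555-5032, 555-2840

row_key=F15: mobile=555-2977 → 555-2977
row_key=F16: mobile=NULL, home_phone=555-4210 → 555-4210
row_key=F23: mobile=NULL, home_phone=555-5717 → 555-5717
row_key=F24: mobile=NULL, home_phone=NULL (all NULL) → NULL
row_key=F26: mobile=555-2292 → 555-2292
row_key=F35: mobile=555-0922 → 555-0922
row_key=F47: mobile=555-9690 → 555-9690
row_key=F49: mobile=555-3799 → 555-3799
row_key=F65: mobile=555-5443 → 555-5443
row_key=F76: mobile=555-9142 → 555-9142
row_key=F85: mobile=555-7635 → 555-7635
row_key=F89: mobile=NULL, home_phone=555-3799 → 555-3799
row_key=F93: mobile=NULL, home_phone=555-5032 → 555-5032
row_key=F94: mobile=555-2840 → 555-2840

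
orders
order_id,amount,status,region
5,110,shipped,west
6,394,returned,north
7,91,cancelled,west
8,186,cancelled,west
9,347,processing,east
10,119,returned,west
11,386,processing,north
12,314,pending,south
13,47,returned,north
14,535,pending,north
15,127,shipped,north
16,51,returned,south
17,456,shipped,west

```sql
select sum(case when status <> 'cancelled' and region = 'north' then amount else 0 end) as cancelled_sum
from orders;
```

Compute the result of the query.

order_id=5: ✗
order_id=6: ✓ → 394
order_id=7: ✗
order_id=8: ✗
order_id=9: ✗
order_id=10: ✗
order_id=11: ✓ → 386
order_id=12: ✗
order_id=13: ✓ → 47
order_id=14: ✓ → 535
order_id=15: ✓ → 127
order_id=16: ✗
order_id=17: ✗
cancelled_sum = 394 + 386 + 47 + 535 + 127 = 1489

1489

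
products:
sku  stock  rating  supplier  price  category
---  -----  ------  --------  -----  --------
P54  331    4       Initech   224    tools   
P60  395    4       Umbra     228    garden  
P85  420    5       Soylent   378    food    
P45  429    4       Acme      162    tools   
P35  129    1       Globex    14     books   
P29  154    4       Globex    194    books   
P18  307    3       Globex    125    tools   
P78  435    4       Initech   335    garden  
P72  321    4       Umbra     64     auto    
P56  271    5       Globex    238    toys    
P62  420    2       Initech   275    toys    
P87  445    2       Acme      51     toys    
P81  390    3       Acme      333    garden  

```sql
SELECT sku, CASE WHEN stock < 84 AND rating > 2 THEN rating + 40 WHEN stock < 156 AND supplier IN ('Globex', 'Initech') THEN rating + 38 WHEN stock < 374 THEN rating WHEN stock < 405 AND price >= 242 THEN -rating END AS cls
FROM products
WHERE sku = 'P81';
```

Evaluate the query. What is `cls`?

-3

sku = P81: stock=390, rating=3, supplier=Acme, price=333, category=garden.
stock < 84 AND rating > 2 → false
stock < 156 AND supplier IN ('Globex', 'Initech') → false
stock < 374 → false
stock < 405 AND price >= 242 → true → -3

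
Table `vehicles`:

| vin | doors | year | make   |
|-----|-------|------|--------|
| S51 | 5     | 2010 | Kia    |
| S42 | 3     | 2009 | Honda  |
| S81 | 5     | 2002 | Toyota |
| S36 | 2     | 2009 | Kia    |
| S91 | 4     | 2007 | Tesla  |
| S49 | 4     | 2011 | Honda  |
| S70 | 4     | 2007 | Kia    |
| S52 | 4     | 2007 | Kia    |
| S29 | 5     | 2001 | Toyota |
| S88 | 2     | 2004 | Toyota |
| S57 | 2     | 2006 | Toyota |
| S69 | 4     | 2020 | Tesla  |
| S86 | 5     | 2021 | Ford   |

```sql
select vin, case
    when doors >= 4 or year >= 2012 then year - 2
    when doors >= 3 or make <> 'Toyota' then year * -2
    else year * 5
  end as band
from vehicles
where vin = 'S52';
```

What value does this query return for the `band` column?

vin = S52: doors=4, year=2007, make=Kia.
doors >= 4 or year >= 2012 → true → 2005

2005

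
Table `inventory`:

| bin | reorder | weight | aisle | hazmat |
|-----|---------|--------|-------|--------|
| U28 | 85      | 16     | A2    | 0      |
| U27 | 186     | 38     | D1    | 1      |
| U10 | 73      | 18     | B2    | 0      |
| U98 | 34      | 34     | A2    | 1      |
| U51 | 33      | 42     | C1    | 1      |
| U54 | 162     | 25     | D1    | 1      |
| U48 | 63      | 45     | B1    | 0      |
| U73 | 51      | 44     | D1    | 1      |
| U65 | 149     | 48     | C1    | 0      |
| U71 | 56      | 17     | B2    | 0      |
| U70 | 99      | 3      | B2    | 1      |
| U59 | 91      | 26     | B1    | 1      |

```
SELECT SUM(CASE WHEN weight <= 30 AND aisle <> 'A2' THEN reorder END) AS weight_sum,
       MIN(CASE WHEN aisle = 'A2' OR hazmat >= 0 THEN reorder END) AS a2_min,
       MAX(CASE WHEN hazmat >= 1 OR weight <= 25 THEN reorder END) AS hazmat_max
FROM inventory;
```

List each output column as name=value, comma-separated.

weight_sum=481, a2_min=33, hazmat_max=186

[weight_sum: weight <= 30 AND aisle <> 'A2']
bin=U28: ✗
bin=U27: ✗
bin=U10: ✓ → 73
bin=U98: ✗
bin=U51: ✗
bin=U54: ✓ → 162
bin=U48: ✗
bin=U73: ✗
bin=U65: ✗
bin=U71: ✓ → 56
bin=U70: ✓ → 99
bin=U59: ✓ → 91
weight_sum = 73 + 162 + 56 + 99 + 91 = 481
—
[a2_min: aisle = 'A2' OR hazmat >= 0]
bin=U28: ✓ → 85
bin=U27: ✓ → 186
bin=U10: ✓ → 73
bin=U98: ✓ → 34
bin=U51: ✓ → 33
bin=U54: ✓ → 162
bin=U48: ✓ → 63
bin=U73: ✓ → 51
bin=U65: ✓ → 149
bin=U71: ✓ → 56
bin=U70: ✓ → 99
bin=U59: ✓ → 91
a2_min = MIN(85, 186, 73, 34, 33, 162, 63, 51, 149, 56, 99, 91) = 33
—
[hazmat_max: hazmat >= 1 OR weight <= 25]
bin=U28: ✓ → 85
bin=U27: ✓ → 186
bin=U10: ✓ → 73
bin=U98: ✓ → 34
bin=U51: ✓ → 33
bin=U54: ✓ → 162
bin=U48: ✗
bin=U73: ✓ → 51
bin=U65: ✗
bin=U71: ✓ → 56
bin=U70: ✓ → 99
bin=U59: ✓ → 91
hazmat_max = MAX(85, 186, 73, 34, 33, 162, 51, 56, 99, 91) = 186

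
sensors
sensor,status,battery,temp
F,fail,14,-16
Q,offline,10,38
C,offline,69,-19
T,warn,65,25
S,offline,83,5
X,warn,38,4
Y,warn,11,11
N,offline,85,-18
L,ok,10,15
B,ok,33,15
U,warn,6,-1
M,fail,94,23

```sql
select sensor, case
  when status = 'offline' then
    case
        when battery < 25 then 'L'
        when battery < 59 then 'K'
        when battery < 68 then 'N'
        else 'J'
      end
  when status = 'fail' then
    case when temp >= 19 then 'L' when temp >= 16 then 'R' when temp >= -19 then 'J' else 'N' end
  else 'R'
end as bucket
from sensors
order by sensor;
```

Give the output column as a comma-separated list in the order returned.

R, J, J, R, L, J, L, J, R, R, R, R

sensor=B: status='ok' → outer ELSE → R
sensor=C: status='offline' → inner[ELSE] → J
sensor=F: status='fail' → inner[temp >= -19] → J
sensor=L: status='ok' → outer ELSE → R
sensor=M: status='fail' → inner[temp >= 19] → L
sensor=N: status='offline' → inner[ELSE] → J
sensor=Q: status='offline' → inner[battery < 25] → L
sensor=S: status='offline' → inner[ELSE] → J
sensor=T: status='warn' → outer ELSE → R
sensor=U: status='warn' → outer ELSE → R
sensor=X: status='warn' → outer ELSE → R
sensor=Y: status='warn' → outer ELSE → R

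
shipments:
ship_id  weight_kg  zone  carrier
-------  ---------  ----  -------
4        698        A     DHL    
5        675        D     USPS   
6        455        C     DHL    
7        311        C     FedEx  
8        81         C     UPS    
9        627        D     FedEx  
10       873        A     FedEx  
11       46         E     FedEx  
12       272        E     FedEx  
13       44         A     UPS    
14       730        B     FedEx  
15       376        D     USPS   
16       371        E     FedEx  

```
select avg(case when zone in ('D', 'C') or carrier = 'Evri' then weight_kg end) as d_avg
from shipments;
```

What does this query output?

420.8333333333

ship_id=4: ✗
ship_id=5: ✓ → 675
ship_id=6: ✓ → 455
ship_id=7: ✓ → 311
ship_id=8: ✓ → 81
ship_id=9: ✓ → 627
ship_id=10: ✗
ship_id=11: ✗
ship_id=12: ✗
ship_id=13: ✗
ship_id=14: ✗
ship_id=15: ✓ → 376
ship_id=16: ✗
d_avg = (675 + 455 + 311 + 81 + 627 + 376) / 6 = 420.8333333333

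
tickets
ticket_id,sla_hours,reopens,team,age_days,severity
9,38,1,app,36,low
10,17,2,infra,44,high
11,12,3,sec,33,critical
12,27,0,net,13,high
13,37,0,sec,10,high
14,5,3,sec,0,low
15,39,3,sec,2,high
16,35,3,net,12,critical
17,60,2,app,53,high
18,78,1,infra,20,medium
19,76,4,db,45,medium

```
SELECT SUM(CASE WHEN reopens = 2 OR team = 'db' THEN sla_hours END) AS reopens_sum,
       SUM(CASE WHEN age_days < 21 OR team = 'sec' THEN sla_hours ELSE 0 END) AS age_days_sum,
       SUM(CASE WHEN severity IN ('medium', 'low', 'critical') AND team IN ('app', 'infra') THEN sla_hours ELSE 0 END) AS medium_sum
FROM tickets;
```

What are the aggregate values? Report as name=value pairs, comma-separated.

[reopens_sum: reopens = 2 OR team = 'db']
ticket_id=9: ✗
ticket_id=10: ✓ → 17
ticket_id=11: ✗
ticket_id=12: ✗
ticket_id=13: ✗
ticket_id=14: ✗
ticket_id=15: ✗
ticket_id=16: ✗
ticket_id=17: ✓ → 60
ticket_id=18: ✗
ticket_id=19: ✓ → 76
reopens_sum = 17 + 60 + 76 = 153
—
[age_days_sum: age_days < 21 OR team = 'sec']
ticket_id=9: ✗
ticket_id=10: ✗
ticket_id=11: ✓ → 12
ticket_id=12: ✓ → 27
ticket_id=13: ✓ → 37
ticket_id=14: ✓ → 5
ticket_id=15: ✓ → 39
ticket_id=16: ✓ → 35
ticket_id=17: ✗
ticket_id=18: ✓ → 78
ticket_id=19: ✗
age_days_sum = 12 + 27 + 37 + 5 + 39 + 35 + 78 = 233
—
[medium_sum: severity IN ('medium', 'low', 'critical') AND team IN ('app', 'infra')]
ticket_id=9: ✓ → 38
ticket_id=10: ✗
ticket_id=11: ✗
ticket_id=12: ✗
ticket_id=13: ✗
ticket_id=14: ✗
ticket_id=15: ✗
ticket_id=16: ✗
ticket_id=17: ✗
ticket_id=18: ✓ → 78
ticket_id=19: ✗
medium_sum = 38 + 78 = 116

reopens_sum=153, age_days_sum=233, medium_sum=116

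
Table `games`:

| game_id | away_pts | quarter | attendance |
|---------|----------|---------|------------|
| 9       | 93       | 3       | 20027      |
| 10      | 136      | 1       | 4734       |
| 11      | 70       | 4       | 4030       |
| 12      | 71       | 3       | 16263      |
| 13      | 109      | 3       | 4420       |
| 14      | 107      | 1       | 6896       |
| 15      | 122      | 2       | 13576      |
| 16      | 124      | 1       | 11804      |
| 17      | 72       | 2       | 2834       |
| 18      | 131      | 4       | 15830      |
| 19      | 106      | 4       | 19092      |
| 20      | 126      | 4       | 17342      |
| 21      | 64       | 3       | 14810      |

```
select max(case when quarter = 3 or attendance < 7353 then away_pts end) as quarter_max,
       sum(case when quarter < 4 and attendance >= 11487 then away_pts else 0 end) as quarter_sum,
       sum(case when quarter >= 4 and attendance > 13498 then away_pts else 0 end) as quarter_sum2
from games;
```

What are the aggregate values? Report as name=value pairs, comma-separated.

quarter_max=136, quarter_sum=474, quarter_sum2=363

[quarter_max: quarter = 3 or attendance < 7353]
game_id=9: ✓ → 93
game_id=10: ✓ → 136
game_id=11: ✓ → 70
game_id=12: ✓ → 71
game_id=13: ✓ → 109
game_id=14: ✓ → 107
game_id=15: ✗
game_id=16: ✗
game_id=17: ✓ → 72
game_id=18: ✗
game_id=19: ✗
game_id=20: ✗
game_id=21: ✓ → 64
quarter_max = MAX(93, 136, 70, 71, 109, 107, 72, 64) = 136
—
[quarter_sum: quarter < 4 and attendance >= 11487]
game_id=9: ✓ → 93
game_id=10: ✗
game_id=11: ✗
game_id=12: ✓ → 71
game_id=13: ✗
game_id=14: ✗
game_id=15: ✓ → 122
game_id=16: ✓ → 124
game_id=17: ✗
game_id=18: ✗
game_id=19: ✗
game_id=20: ✗
game_id=21: ✓ → 64
quarter_sum = 93 + 71 + 122 + 124 + 64 = 474
—
[quarter_sum2: quarter >= 4 and attendance > 13498]
game_id=9: ✗
game_id=10: ✗
game_id=11: ✗
game_id=12: ✗
game_id=13: ✗
game_id=14: ✗
game_id=15: ✗
game_id=16: ✗
game_id=17: ✗
game_id=18: ✓ → 131
game_id=19: ✓ → 106
game_id=20: ✓ → 126
game_id=21: ✗
quarter_sum2 = 131 + 106 + 126 = 363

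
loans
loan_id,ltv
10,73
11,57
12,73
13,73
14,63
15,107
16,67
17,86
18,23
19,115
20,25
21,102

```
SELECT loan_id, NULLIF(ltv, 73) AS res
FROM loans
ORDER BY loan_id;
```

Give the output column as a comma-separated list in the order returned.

NULL, 57, NULL, NULL, 63, 107, 67, 86, 23, 115, 25, 102

loan_id=10: ltv=73 vs 73: equal → NULL
loan_id=11: ltv=57 vs 73: differ → 57
loan_id=12: ltv=73 vs 73: equal → NULL
loan_id=13: ltv=73 vs 73: equal → NULL
loan_id=14: ltv=63 vs 73: differ → 63
loan_id=15: ltv=107 vs 73: differ → 107
loan_id=16: ltv=67 vs 73: differ → 67
loan_id=17: ltv=86 vs 73: differ → 86
loan_id=18: ltv=23 vs 73: differ → 23
loan_id=19: ltv=115 vs 73: differ → 115
loan_id=20: ltv=25 vs 73: differ → 25
loan_id=21: ltv=102 vs 73: differ → 102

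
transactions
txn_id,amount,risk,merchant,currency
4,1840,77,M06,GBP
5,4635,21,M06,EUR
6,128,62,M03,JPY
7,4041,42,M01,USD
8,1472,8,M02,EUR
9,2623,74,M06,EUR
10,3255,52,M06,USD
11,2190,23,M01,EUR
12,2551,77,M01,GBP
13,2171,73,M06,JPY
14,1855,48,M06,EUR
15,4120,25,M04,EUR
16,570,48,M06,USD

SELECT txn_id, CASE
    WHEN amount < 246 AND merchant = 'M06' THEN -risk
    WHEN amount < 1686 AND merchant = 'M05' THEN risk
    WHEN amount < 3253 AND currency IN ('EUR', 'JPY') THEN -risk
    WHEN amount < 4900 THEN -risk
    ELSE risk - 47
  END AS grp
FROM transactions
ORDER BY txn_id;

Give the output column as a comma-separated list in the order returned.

txn_id=4: amount < 4900 → -77
txn_id=5: amount < 4900 → -21
txn_id=6: amount < 3253 AND currency IN ('EUR', 'JPY') → -62
txn_id=7: amount < 4900 → -42
txn_id=8: amount < 3253 AND currency IN ('EUR', 'JPY') → -8
txn_id=9: amount < 3253 AND currency IN ('EUR', 'JPY') → -74
txn_id=10: amount < 4900 → -52
txn_id=11: amount < 3253 AND currency IN ('EUR', 'JPY') → -23
txn_id=12: amount < 4900 → -77
txn_id=13: amount < 3253 AND currency IN ('EUR', 'JPY') → -73
txn_id=14: amount < 3253 AND currency IN ('EUR', 'JPY') → -48
txn_id=15: amount < 4900 → -25
txn_id=16: amount < 4900 → -48

-77, -21, -62, -42, -8, -74, -52, -23, -77, -73, -48, -25, -48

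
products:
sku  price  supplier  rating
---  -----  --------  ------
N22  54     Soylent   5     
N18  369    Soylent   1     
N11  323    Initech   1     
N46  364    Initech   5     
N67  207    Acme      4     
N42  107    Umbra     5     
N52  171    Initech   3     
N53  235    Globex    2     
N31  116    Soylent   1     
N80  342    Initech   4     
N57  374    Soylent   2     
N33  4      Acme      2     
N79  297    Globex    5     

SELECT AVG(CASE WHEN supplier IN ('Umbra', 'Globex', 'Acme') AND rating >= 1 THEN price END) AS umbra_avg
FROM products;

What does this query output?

170

sku=N22: ✗
sku=N18: ✗
sku=N11: ✗
sku=N46: ✗
sku=N67: ✓ → 207
sku=N42: ✓ → 107
sku=N52: ✗
sku=N53: ✓ → 235
sku=N31: ✗
sku=N80: ✗
sku=N57: ✗
sku=N33: ✓ → 4
sku=N79: ✓ → 297
umbra_avg = (207 + 107 + 235 + 4 + 297) / 5 = 170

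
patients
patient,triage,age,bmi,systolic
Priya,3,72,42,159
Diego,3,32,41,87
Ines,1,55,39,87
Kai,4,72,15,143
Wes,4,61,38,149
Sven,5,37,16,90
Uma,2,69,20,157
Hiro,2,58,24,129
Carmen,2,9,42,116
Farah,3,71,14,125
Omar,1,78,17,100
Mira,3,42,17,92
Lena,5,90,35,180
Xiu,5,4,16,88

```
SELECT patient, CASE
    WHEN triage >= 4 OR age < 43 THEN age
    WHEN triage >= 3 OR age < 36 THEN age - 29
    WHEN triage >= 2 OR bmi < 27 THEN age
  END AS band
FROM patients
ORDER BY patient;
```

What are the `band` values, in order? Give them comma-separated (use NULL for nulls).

patient=Carmen: triage >= 4 OR age < 43 → 9
patient=Diego: triage >= 4 OR age < 43 → 32
patient=Farah: triage >= 3 OR age < 36 → 42
patient=Hiro: triage >= 2 OR bmi < 27 → 58
patient=Ines: (no match → NULL) → NULL
patient=Kai: triage >= 4 OR age < 43 → 72
patient=Lena: triage >= 4 OR age < 43 → 90
patient=Mira: triage >= 4 OR age < 43 → 42
patient=Omar: triage >= 2 OR bmi < 27 → 78
patient=Priya: triage >= 3 OR age < 36 → 43
patient=Sven: triage >= 4 OR age < 43 → 37
patient=Uma: triage >= 2 OR bmi < 27 → 69
patient=Wes: triage >= 4 OR age < 43 → 61
patient=Xiu: triage >= 4 OR age < 43 → 4

9, 32, 42, 58, NULL, 72, 90, 42, 78, 43, 37, 69, 61, 4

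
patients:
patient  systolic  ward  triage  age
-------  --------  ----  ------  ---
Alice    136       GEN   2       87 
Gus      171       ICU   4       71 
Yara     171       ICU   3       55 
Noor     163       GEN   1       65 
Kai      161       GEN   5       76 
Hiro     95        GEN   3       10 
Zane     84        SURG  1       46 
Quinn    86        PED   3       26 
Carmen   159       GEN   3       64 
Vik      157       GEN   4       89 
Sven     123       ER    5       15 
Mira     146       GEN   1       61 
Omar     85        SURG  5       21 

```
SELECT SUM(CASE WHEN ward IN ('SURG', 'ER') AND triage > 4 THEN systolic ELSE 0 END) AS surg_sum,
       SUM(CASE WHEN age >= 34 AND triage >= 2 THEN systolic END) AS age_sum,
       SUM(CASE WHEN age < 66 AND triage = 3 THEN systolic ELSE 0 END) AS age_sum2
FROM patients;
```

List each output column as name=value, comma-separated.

[surg_sum: ward IN ('SURG', 'ER') AND triage > 4]
patient=Alice: ✗
patient=Gus: ✗
patient=Yara: ✗
patient=Noor: ✗
patient=Kai: ✗
patient=Hiro: ✗
patient=Zane: ✗
patient=Quinn: ✗
patient=Carmen: ✗
patient=Vik: ✗
patient=Sven: ✓ → 123
patient=Mira: ✗
patient=Omar: ✓ → 85
surg_sum = 123 + 85 = 208
—
[age_sum: age >= 34 AND triage >= 2]
patient=Alice: ✓ → 136
patient=Gus: ✓ → 171
patient=Yara: ✓ → 171
patient=Noor: ✗
patient=Kai: ✓ → 161
patient=Hiro: ✗
patient=Zane: ✗
patient=Quinn: ✗
patient=Carmen: ✓ → 159
patient=Vik: ✓ → 157
patient=Sven: ✗
patient=Mira: ✗
patient=Omar: ✗
age_sum = 136 + 171 + 171 + 161 + 159 + 157 = 955
—
[age_sum2: age < 66 AND triage = 3]
patient=Alice: ✗
patient=Gus: ✗
patient=Yara: ✓ → 171
patient=Noor: ✗
patient=Kai: ✗
patient=Hiro: ✓ → 95
patient=Zane: ✗
patient=Quinn: ✓ → 86
patient=Carmen: ✓ → 159
patient=Vik: ✗
patient=Sven: ✗
patient=Mira: ✗
patient=Omar: ✗
age_sum2 = 171 + 95 + 86 + 159 = 511

surg_sum=208, age_sum=955, age_sum2=511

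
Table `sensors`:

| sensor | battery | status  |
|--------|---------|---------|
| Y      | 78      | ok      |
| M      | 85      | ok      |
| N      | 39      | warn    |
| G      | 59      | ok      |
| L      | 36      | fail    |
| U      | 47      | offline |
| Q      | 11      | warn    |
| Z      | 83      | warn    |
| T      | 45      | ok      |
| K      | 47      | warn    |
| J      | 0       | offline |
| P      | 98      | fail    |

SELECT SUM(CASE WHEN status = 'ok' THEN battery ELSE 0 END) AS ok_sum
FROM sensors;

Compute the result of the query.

sensor=Y: ✓ → 78
sensor=M: ✓ → 85
sensor=N: ✗
sensor=G: ✓ → 59
sensor=L: ✗
sensor=U: ✗
sensor=Q: ✗
sensor=Z: ✗
sensor=T: ✓ → 45
sensor=K: ✗
sensor=J: ✗
sensor=P: ✗
ok_sum = 78 + 85 + 59 + 45 = 267

267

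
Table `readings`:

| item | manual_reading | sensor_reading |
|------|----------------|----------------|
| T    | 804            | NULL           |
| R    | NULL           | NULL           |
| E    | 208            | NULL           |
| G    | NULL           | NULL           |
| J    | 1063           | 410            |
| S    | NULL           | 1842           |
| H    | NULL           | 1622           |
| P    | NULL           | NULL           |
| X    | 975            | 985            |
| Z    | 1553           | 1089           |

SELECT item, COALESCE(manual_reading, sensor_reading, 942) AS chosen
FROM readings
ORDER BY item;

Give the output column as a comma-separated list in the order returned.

208, 942, 1622, 1063, 942, 942, 1842, 804, 975, 1553

item=E: manual_reading=208 → 208
item=G: manual_reading=NULL, sensor_reading=NULL, → literal 942 → 942
item=H: manual_reading=NULL, sensor_reading=1622 → 1622
item=J: manual_reading=1063 → 1063
item=P: manual_reading=NULL, sensor_reading=NULL, → literal 942 → 942
item=R: manual_reading=NULL, sensor_reading=NULL, → literal 942 → 942
item=S: manual_reading=NULL, sensor_reading=1842 → 1842
item=T: manual_reading=804 → 804
item=X: manual_reading=975 → 975
item=Z: manual_reading=1553 → 1553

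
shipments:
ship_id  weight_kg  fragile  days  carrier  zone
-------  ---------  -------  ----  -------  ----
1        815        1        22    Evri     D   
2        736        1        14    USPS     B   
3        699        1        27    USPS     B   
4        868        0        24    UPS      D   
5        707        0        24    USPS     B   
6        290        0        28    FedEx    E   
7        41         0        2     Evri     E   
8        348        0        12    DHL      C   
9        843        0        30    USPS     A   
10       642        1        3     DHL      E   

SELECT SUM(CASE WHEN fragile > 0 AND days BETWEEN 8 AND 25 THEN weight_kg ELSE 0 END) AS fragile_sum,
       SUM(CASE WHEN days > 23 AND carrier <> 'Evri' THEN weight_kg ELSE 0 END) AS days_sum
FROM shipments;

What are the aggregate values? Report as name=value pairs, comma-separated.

fragile_sum=1551, days_sum=3407

[fragile_sum: fragile > 0 AND days BETWEEN 8 AND 25]
ship_id=1: ✓ → 815
ship_id=2: ✓ → 736
ship_id=3: ✗
ship_id=4: ✗
ship_id=5: ✗
ship_id=6: ✗
ship_id=7: ✗
ship_id=8: ✗
ship_id=9: ✗
ship_id=10: ✗
fragile_sum = 815 + 736 = 1551
—
[days_sum: days > 23 AND carrier <> 'Evri']
ship_id=1: ✗
ship_id=2: ✗
ship_id=3: ✓ → 699
ship_id=4: ✓ → 868
ship_id=5: ✓ → 707
ship_id=6: ✓ → 290
ship_id=7: ✗
ship_id=8: ✗
ship_id=9: ✓ → 843
ship_id=10: ✗
days_sum = 699 + 868 + 707 + 290 + 843 = 3407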